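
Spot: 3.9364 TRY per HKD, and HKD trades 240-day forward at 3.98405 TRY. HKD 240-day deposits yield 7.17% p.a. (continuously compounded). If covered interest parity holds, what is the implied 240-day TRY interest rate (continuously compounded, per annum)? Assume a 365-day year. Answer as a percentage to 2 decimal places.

9.00%

T = 240/365 years.
F/S = 3.98405/3.9364 = 1.0121050 = (growth of TRY) / (growth of HKD).
The HKD side grows by e^(0.0717×240/365) = 1.0482742.
That pins the TRY growth at 1.0609636.
r = ln(1.0609636)/(240/365) = 0.089999 → 9.00%.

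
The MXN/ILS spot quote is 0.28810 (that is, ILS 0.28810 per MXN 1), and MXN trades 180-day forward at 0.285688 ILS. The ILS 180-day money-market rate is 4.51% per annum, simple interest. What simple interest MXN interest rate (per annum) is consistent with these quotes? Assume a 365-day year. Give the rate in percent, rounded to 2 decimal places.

T = 180/365 years.
CIP gives F = S · g_ILS/g_MXN, so g_ILS/g_MXN = 0.285688/0.2881 = 0.9916279.
ILS growth factor: 1 + 0.0451×180/365 = 1.0222411.
That pins the MXN growth at 1.0308717.
(1.0308717 − 1)/T = 0.062601, i.e. 6.26%.

6.26%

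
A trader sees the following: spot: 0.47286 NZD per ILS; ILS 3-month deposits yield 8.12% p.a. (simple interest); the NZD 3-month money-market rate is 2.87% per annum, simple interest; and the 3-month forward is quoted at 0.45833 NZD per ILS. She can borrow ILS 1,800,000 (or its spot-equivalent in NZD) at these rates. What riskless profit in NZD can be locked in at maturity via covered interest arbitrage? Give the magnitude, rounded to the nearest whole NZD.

NZD 15,514

T = 3/12 years.
Route A — deposit ILS, sell forward: 1,800,000 × 1.020300 × 0.45833 = NZD 841,741.38.
Route B — convert at spot, deposit NZD: 1,800,000 × 0.47286 × 1.007175 = NZD 857,254.99.
The quoted forward undervalues ILS, so borrow ILS, convert to NZD at spot, deposit the NZD at 2.87%, and buy ILS forward at 0.45833 to cover the loan.
Arbitrage profit = |841,741.38 − 857,254.99| = NZD 15,514.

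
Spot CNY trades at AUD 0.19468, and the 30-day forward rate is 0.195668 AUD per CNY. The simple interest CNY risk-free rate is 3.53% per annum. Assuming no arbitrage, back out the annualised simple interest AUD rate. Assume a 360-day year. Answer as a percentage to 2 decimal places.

T = 30/360 years.
CIP gives F = S · g_AUD/g_CNY, so g_AUD/g_CNY = 0.195668/0.19468 = 1.0050750.
The CNY side grows by 1 + 0.0353×30/360 = 1.0029417.
Hence g_AUD = 1.0080316.
(1.0080316 − 1)/T = 0.096379, i.e. 9.64%.

9.64%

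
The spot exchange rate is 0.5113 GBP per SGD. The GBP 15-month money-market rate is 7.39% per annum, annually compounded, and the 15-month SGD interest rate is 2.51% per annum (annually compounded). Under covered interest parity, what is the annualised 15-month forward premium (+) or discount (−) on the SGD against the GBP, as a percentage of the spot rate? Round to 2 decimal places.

+4.79%

T = 15/12 years.
F = S · g_GBP/g_SGD = 0.5113 × 1.093213/1.0314728 = 0.5419046.
Annualised premium = (F − S)/S × (1/T) = (0.5419046 − 0.5113)/0.5113 ÷ (15/12) = 4.79%.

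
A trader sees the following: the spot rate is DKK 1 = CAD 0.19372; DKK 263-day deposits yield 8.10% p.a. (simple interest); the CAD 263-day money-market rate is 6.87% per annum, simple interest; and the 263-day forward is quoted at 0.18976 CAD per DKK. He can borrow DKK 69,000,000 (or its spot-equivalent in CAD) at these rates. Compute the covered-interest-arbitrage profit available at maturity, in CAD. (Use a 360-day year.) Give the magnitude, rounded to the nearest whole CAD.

T = 263/360 years.
Keep in DKK, deliver into the forward: 69,000,000·1.059175·0.18976 = CAD 13,868,244.31.
Swap to CAD now, deposit: 69,000,000·0.19372·1.0501891667 = CAD 14,037,542.53.
The quoted forward undervalues DKK, so borrow DKK, convert to CAD at spot, deposit the CAD at 6.87%, and buy DKK forward at 0.18976 to cover the loan.
Profit = 14,037,542.53 − 13,868,244.31 = CAD 169,298.

CAD 169,298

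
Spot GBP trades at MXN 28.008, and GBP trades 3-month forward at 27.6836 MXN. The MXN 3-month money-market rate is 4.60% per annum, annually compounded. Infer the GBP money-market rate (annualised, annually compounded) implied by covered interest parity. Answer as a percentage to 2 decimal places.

9.59%

T = 3/12 years.
By CIP, F/S equals the MXN-to-GBP growth ratio: 27.6836/28.008 = 0.9884176.
MXN growth factor: (1 + 0.0460)^(3/12) = 1.0113068.
Hence g_GBP = 1.0231574.
Annualise: 1.0231574^(12/3) − 1 = 0.095897 = 9.59%.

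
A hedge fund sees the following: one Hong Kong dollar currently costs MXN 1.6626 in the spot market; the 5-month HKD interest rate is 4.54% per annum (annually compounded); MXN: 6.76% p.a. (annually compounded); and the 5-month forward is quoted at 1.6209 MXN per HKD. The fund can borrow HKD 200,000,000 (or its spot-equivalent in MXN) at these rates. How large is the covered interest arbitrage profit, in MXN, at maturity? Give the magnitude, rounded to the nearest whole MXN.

MXN 11,474,536

T = 5/12 years.
Keep in HKD, deliver into the forward: 200,000,000·1.01867201·1.6209 = MXN 330,233,092.20.
Swap to MXN now, deposit: 200,000,000·1.6626·1.02763030246 = MXN 341,707,628.17.
The quoted forward undervalues HKD, so borrow HKD, convert to MXN at spot, deposit the MXN at 6.76%, and buy HKD forward at 1.6209 to cover the loan.
The gap between the two covered legs is MXN 11,474,536.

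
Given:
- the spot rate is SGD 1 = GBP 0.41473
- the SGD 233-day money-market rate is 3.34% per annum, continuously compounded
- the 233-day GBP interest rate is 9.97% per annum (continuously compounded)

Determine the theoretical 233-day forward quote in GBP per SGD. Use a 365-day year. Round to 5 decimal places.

0.43266

T = 233/365 years.
GBP growth factor: e^(0.0997×233/365) = 1.0657131.
SGD growth factor: e^(0.0334×233/365) = 1.021550.
Forward (GBP per SGD) = 0.41473 × 1.0657131 / 1.021550 = 0.4326594.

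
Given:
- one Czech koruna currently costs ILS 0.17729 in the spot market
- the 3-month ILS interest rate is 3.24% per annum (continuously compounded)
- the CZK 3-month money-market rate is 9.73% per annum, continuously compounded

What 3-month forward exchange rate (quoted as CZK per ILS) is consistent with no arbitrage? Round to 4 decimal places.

T = 3/12 years.
Growth of 1 ILS over T: e^(0.0324×3/12) = 1.0081329.
Growth of 1 CZK over T: e^(0.0973×3/12) = 1.0246233.
So F = 0.17729 × 1.0081329 / 1.0246233 = 0.1744367 (ILS/CZK).
Quoted the other way: 1/0.1744367 = 5.7327 CZK per ILS.

5.7327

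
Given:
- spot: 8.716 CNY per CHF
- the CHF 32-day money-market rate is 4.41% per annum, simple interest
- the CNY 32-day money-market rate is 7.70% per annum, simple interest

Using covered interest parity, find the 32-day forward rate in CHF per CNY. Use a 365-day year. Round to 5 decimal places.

T = 32/365 years.
CNY accumulates by 1 + 0.0770×32/365 = 1.0067507.
CHF growth factor: 1 + 0.0441×32/365 = 1.0038663.
Forward (CNY per CHF) = 8.716 × 1.0067507 / 1.0038663 = 8.741044.
Quoted the other way: 1/8.741044 = 0.11440 CHF per CNY.

0.11440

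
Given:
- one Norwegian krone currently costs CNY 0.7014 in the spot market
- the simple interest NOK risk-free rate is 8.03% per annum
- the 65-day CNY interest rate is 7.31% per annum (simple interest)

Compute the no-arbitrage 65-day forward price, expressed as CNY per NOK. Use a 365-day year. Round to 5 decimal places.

0.70051

T = 65/365 years.
CNY accumulates by 1 + 0.0731×65/365 = 1.0130178.
NOK accumulates by 1 + 0.0803×65/365 = 1.014300.
Forward (CNY per NOK) = 0.7014 × 1.0130178 / 1.014300 = 0.7005133.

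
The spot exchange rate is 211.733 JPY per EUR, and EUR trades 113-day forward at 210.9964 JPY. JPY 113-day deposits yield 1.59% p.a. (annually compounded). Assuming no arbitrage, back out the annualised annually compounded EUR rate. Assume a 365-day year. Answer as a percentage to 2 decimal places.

2.74%

T = 113/365 years.
By CIP, F/S equals the JPY-to-EUR growth ratio: 210.9964/211.733 = 0.9965211.
The JPY side grows by (1 + 0.0159)^(113/365) = 1.0048957.
So the EUR growth factor = 1.0084038.
Annualise: 1.0084038^(365/113) − 1 = 0.027400 = 2.74%.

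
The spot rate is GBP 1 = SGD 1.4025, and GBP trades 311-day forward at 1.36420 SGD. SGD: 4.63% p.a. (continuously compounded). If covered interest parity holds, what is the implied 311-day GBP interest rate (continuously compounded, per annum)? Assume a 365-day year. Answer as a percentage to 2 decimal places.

7.88%

T = 311/365 years.
CIP gives F = S · g_SGD/g_GBP, so g_SGD/g_GBP = 1.3642/1.4025 = 0.9726916.
The SGD side grows by e^(0.0463×311/365) = 1.0402386.
Hence g_GBP = 1.0694434.
r = ln(1.0694434)/(311/365) = 0.078796 → 7.88%.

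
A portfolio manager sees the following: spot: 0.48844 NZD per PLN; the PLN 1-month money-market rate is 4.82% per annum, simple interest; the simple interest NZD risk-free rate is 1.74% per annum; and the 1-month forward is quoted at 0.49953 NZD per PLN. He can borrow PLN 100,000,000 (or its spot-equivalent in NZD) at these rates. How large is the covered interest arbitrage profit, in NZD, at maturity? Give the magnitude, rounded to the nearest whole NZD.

NZD 1,238,821

T = 1/12 years.
Invest the PLN and cover forward: 100,000,000 × 1.0040166667 × 0.49953 = NZD 50,153,644.55.
Convert at spot and invest in NZD: 100,000,000 × 0.48844 × 1.001450 = NZD 48,914,823.80.
The quoted forward overvalues PLN, so borrow NZD, buy PLN at spot, deposit the PLN at 4.82%, and sell the proceeds forward at 0.49953.
Arbitrage profit = |50,153,644.55 − 48,914,823.80| = NZD 1,238,821.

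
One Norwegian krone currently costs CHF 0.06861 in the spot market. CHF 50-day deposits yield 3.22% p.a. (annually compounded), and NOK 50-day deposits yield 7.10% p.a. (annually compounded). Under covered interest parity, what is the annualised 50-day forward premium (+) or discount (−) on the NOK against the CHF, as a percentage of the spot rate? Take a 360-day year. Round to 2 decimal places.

-3.68%

T = 50/360 years.
CIP forward (CHF per NOK) = 0.06861 × 1.0044114/1.0095723 = 0.06825927.
Annualised premium = (F − S)/S × (1/T) = (0.06825927 − 0.06861)/0.06861 ÷ (50/360) = -3.68%.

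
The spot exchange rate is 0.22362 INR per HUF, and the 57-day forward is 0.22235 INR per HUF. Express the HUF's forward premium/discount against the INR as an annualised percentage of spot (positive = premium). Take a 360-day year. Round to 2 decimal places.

-3.59%

T = 57/360 years.
Period premium: (0.22235 − 0.22362)/0.22362 = -0.0056793.
Per annum: -0.0056793 / (57/360) = -0.035869 = -3.59%.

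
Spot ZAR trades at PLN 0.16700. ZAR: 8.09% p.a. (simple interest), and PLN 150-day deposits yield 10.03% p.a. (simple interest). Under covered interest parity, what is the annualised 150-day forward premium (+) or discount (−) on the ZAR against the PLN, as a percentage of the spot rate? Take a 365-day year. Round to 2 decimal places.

T = 150/365 years.
F = S · g_PLN/g_ZAR = 0.167 × 1.0412192/1.0332466 = 0.16828858.
Annualised premium = (F − S)/S × (1/T) = (0.16828858 − 0.167)/0.167 ÷ (150/365) = 1.88%.

+1.88%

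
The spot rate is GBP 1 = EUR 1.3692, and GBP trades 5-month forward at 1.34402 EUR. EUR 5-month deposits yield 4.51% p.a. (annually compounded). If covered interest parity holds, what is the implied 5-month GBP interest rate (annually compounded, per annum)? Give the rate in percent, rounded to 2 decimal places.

T = 5/12 years.
F/S = 1.34402/1.3692 = 0.9816097 = (growth of EUR) / (growth of GBP).
The EUR side grows by (1 + 0.0451)^(5/12) = 1.0185502.
So the GBP growth factor = 1.0376326.
r = 1.0376326^(12/5) − 1 = 0.092709 → 9.27%.

9.27%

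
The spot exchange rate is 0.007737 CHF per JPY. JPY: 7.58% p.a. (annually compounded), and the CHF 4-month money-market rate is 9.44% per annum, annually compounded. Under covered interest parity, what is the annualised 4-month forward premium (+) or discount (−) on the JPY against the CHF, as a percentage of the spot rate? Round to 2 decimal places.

+1.72%

T = 4/12 years.
CIP forward (CHF per JPY) = 0.007737 × 1.0305254/1.0246539 = 0.007781335.
(F − S)/S ÷ T = (0.007781335 − 0.007737)/0.007737/(4/12) = 0.017191 → 1.72%.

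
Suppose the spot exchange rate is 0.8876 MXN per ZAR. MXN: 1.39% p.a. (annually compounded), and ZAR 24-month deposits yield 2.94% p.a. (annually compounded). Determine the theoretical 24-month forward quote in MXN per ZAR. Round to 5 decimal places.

0.86107

T = 2 years.
Growth of 1 MXN over T: (1 + 0.0139)^2 = 1.0279932.
ZAR accumulates by (1 + 0.0294)^2 = 1.0596644.
CIP: F = S · (grow MXN)/(grow ZAR) = 0.8876 × 1.0279932/1.0596644 = 0.8610715 MXN per ZAR.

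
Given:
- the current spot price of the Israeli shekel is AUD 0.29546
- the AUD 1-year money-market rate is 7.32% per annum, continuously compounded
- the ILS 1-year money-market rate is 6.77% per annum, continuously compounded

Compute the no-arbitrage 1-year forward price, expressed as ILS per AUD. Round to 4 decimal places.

3.3660

T = 1 year.
AUD growth factor: e^(0.0732×1) = 1.0759457.
ILS accumulates by e^(0.0677×1) = 1.0700442.
CIP: F = S · (grow AUD)/(grow ILS) = 0.29546 × 1.0759457/1.0700442 = 0.2970895 AUD per ILS.
Invert for ILS per AUD: 1 / 0.2970895 = 3.3660.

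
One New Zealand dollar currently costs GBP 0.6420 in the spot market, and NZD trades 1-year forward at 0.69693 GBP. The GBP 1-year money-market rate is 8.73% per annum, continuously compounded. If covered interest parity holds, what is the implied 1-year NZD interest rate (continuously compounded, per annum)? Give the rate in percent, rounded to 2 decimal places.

0.52%

T = 1 year.
F/S = 0.69693/0.642 = 1.0855607 = (growth of GBP) / (growth of NZD).
The GBP side grows by e^(0.0873×1) = 1.091224.
So the NZD growth factor = 1.0052169.
Take logs: ln 1.0052169 / 1 = 0.005203, so 0.52%.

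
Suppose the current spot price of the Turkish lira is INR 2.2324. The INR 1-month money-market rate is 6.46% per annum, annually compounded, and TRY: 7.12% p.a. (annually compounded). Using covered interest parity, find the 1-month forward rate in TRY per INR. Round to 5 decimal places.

0.44818

T = 1/12 years.
INR accumulates by (1 + 0.0646)^(1/12) = 1.0052302.
TRY accumulates by (1 + 0.0712)^(1/12) = 1.0057481.
So F = 2.2324 × 1.0052302 / 1.0057481 = 2.231250 (INR/TRY).
Invert for TRY per INR: 1 / 2.231250 = 0.44818.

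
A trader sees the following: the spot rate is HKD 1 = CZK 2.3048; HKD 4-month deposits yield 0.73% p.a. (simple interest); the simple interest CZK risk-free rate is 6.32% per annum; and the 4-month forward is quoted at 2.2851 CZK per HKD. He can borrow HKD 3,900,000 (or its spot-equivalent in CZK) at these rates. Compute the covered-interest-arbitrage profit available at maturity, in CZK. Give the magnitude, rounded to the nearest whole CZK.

CZK 244,507

T = 4/12 years.
Keep in HKD, deliver into the forward: 3,900,000·1.002433333·2.2851 = CZK 8,933,575.60.
Swap to CZK now, deposit: 3,900,000·2.3048·1.021066667 = CZK 9,178,082.37.
The quoted forward undervalues HKD, so borrow HKD, convert to CZK at spot, deposit the CZK at 6.32%, and buy HKD forward at 2.2851 to cover the loan.
Arbitrage profit = |8,933,575.60 − 9,178,082.37| = CZK 244,507.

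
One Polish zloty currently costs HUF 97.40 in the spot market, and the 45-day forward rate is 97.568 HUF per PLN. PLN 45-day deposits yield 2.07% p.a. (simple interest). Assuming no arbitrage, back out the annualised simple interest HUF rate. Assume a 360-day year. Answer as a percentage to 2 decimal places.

3.45%

T = 45/360 years.
CIP gives F = S · g_HUF/g_PLN, so g_HUF/g_PLN = 97.568/97.4 = 1.0017248.
The PLN side grows by 1 + 0.0207×45/360 = 1.0025875.
So the HUF growth factor = 1.0043168.
(1.0043168 − 1)/T = 0.034534, i.e. 3.45%.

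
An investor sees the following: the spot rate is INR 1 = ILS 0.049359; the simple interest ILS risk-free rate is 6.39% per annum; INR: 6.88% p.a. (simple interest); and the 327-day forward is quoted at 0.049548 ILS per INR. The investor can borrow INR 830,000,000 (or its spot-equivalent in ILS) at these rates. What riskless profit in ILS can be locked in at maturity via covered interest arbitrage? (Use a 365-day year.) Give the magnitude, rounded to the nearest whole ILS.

ILS 346,383

T = 327/365 years.
Route A — deposit INR, sell forward: 830,000,000 × 1.0616372603 × 0.049548 = ILS 43,659,662.47.
Route B — convert at spot, deposit ILS: 830,000,000 × 0.049359 × 1.0572473973 = ILS 43,313,279.66.
The quoted forward overvalues INR, so borrow ILS, buy INR at spot, deposit the INR at 6.88%, and sell the proceeds forward at 0.049548.
Profit = 43,659,662.47 − 43,313,279.66 = ILS 346,383.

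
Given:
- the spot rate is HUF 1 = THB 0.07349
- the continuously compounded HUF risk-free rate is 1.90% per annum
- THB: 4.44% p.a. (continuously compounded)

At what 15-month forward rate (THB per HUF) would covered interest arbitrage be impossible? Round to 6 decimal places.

T = 15/12 years.
THB accumulates by e^(0.0444×15/12) = 1.057069.
HUF accumulates by e^(0.0190×15/12) = 1.0240343.
Forward (THB per HUF) = 0.07349 × 1.057069 / 1.0240343 = 0.07586074.

0.075861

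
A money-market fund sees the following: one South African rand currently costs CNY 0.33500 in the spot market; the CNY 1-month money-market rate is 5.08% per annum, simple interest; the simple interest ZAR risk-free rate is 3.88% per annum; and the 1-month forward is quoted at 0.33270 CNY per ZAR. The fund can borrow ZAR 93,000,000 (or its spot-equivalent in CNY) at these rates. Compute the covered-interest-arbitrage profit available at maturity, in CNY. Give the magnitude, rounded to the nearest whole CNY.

T = 1/12 years.
Invest the ZAR and cover forward: 93,000,000 × 1.0032333333 × 0.33270 = CNY 31,041,142.89.
Convert at spot and invest in CNY: 93,000,000 × 0.33500 × 1.0042333333 = CNY 31,286,889.50.
The quoted forward undervalues ZAR, so borrow ZAR, convert to CNY at spot, deposit the CNY at 5.08%, and buy ZAR forward at 0.33270 to cover the loan.
Arbitrage profit = |31,041,142.89 − 31,286,889.50| = CNY 245,747.

CNY 245,747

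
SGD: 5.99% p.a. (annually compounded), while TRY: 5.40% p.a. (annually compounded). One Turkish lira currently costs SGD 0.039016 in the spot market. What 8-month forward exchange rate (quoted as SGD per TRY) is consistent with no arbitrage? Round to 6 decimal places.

0.039161

T = 8/12 years.
Growth of 1 SGD over T: (1 + 0.0599)^(8/12) = 1.0395449.
TRY growth factor: (1 + 0.0540)^(8/12) = 1.0356835.
Forward (SGD per TRY) = 0.039016 × 1.0395449 / 1.0356835 = 0.03916147.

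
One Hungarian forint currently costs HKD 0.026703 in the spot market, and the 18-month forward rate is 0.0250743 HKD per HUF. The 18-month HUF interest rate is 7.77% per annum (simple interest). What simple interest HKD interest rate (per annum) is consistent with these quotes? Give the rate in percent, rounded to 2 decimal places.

3.23%

T = 18/12 years.
By CIP, F/S equals the HKD-to-HUF growth ratio: 0.0250743/0.026703 = 0.9390069.
HUF growth factor: 1 + 0.0777×18/12 = 1.116550.
Hence g_HKD = 1.0484482.
(1.0484482 − 1)/T = 0.032299, i.e. 3.23%.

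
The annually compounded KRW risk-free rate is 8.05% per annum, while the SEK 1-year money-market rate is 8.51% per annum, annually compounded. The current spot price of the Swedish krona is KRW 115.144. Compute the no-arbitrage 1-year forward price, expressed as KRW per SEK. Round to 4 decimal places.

114.6559

T = 1 year.
KRW accumulates by (1 + 0.0805)^1 = 1.080500.
SEK accumulates by (1 + 0.0851)^1 = 1.085100.
Forward (KRW per SEK) = 115.144 × 1.080500 / 1.085100 = 114.655877.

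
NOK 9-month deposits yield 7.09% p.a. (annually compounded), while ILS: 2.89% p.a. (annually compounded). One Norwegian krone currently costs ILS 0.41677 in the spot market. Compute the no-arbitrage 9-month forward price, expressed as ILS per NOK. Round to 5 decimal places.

T = 9/12 years.
ILS growth factor: (1 + 0.0289)^(9/12) = 1.0215976.
NOK accumulates by (1 + 0.0709)^(9/12) = 1.0527171.
CIP: F = S · (grow ILS)/(grow NOK) = 0.41677 × 1.0215976/1.0527171 = 0.4044498 ILS per NOK.

0.40445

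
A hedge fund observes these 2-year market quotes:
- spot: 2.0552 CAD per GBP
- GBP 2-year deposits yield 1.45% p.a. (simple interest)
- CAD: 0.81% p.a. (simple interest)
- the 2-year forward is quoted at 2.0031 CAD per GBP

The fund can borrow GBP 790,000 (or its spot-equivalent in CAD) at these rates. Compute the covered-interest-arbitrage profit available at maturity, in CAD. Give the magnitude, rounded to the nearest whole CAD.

T = 2 years.
Invest the GBP and cover forward: 790,000 × 1.029000 × 2.0031 = CAD 1,628,340.02.
Convert at spot and invest in CAD: 790,000 × 2.0552 × 1.016200 = CAD 1,649,910.45.
The quoted forward undervalues GBP, so borrow GBP, convert to CAD at spot, deposit the CAD at 0.81%, and buy GBP forward at 2.0031 to cover the loan.
Profit = 1,649,910.45 − 1,628,340.02 = CAD 21,570.

CAD 21,570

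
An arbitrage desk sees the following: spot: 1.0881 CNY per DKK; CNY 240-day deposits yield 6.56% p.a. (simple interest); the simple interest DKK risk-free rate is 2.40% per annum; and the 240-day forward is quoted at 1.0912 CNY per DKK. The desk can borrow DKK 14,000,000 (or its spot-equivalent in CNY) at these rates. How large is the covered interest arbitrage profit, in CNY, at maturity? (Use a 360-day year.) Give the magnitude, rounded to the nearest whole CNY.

CNY 378,379

T = 240/360 years.
Keep in DKK, deliver into the forward: 14,000,000·1.016000·1.0912 = CNY 15,521,228.80.
Swap to CNY now, deposit: 14,000,000·1.0881·1.0437333333 = CNY 15,899,607.36.
The quoted forward undervalues DKK, so borrow DKK, convert to CNY at spot, deposit the CNY at 6.56%, and buy DKK forward at 1.0912 to cover the loan.
Profit = 15,899,607.36 − 15,521,228.80 = CNY 378,379.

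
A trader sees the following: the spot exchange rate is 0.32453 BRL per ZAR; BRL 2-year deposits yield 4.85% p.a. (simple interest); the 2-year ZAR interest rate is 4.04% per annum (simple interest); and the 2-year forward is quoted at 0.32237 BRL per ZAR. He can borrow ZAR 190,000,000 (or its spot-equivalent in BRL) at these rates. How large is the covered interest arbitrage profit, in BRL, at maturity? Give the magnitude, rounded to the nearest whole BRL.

BRL 1,442,464

T = 2 years.
Route A — deposit ZAR, sell forward: 190,000,000 × 1.080800 × 0.32237 = BRL 66,199,324.24.
Route B — convert at spot, deposit BRL: 190,000,000 × 0.32453 × 1.097000 = BRL 67,641,787.90.
The quoted forward undervalues ZAR, so borrow ZAR, convert to BRL at spot, deposit the BRL at 4.85%, and buy ZAR forward at 0.32237 to cover the loan.
Profit = 67,641,787.90 − 66,199,324.24 = BRL 1,442,464.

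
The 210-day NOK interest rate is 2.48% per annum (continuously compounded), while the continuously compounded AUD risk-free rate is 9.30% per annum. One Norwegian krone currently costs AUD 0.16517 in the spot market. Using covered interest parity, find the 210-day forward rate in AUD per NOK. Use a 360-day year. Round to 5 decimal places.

0.17187

T = 210/360 years.
AUD growth factor: e^(0.0930×210/360) = 1.0557485.
NOK accumulates by e^(0.0248×210/360) = 1.0145718.
CIP: F = S · (grow AUD)/(grow NOK) = 0.16517 × 1.0557485/1.0145718 = 0.1718735 AUD per NOK.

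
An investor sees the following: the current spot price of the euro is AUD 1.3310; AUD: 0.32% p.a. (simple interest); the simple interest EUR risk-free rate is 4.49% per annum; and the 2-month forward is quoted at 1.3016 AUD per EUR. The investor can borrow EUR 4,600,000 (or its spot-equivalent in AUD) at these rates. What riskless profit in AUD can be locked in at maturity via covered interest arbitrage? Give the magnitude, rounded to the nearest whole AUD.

T = 2/12 years.
Keep in EUR, deliver into the forward: 4,600,000·1.007483333·1.3016 = AUD 6,032,165.41.
Swap to AUD now, deposit: 4,600,000·1.3310·1.000533333 = AUD 6,125,865.38.
The quoted forward undervalues EUR, so borrow EUR, convert to AUD at spot, deposit the AUD at 0.32%, and buy EUR forward at 1.3016 to cover the loan.
Arbitrage profit = |6,032,165.41 − 6,125,865.38| = AUD 93,700.

AUD 93,700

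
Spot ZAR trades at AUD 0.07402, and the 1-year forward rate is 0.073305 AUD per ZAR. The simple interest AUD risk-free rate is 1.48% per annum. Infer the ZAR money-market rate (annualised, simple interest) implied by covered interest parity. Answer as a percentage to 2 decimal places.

T = 1 year.
F/S = 0.073305/0.07402 = 0.9903404 = (growth of AUD) / (growth of ZAR).
The AUD side grows by 1 + 0.0148×1 = 1.014800.
So the ZAR growth factor = 1.0246982.
(1.0246982 − 1)/T = 0.024698, i.e. 2.47%.

2.47%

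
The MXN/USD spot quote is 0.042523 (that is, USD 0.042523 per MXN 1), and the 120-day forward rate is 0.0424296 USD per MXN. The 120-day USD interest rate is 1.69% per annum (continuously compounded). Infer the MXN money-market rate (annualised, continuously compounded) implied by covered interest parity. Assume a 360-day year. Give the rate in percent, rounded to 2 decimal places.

2.35%

T = 120/360 years.
CIP gives F = S · g_USD/g_MXN, so g_USD/g_MXN = 0.0424296/0.042523 = 0.9978035.
USD growth factor: e^(0.0169×120/360) = 1.0056492.
Hence g_MXN = 1.007863.
Take logs: ln 1.007863 / (120/360) = 0.023497, so 2.35%.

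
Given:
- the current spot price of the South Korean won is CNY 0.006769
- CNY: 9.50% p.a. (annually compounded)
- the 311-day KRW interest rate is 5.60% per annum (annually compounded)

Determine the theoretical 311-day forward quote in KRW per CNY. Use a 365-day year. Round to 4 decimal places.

143.2371

T = 311/365 years.
Growth of 1 CNY over T: (1 + 0.0950)^(311/365) = 1.080396054.
KRW accumulates by (1 + 0.0560)^(311/365) = 1.047521523.
So F = 0.006769 × 1.080396054 / 1.047521523 = 0.00698143258 (CNY/KRW).
Invert for KRW per CNY: 1 / 0.00698143258 = 143.2371.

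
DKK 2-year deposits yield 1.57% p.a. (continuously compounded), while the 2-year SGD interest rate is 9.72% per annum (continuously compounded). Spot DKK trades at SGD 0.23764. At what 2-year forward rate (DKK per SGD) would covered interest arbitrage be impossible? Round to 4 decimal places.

T = 2 years.
SGD accumulates by e^(0.0972×2) = 1.214582.
DKK accumulates by e^(0.0157×2) = 1.0318982.
So F = 0.23764 × 1.214582 / 1.0318982 = 0.2797110 (SGD/DKK).
Quoted the other way: 1/0.2797110 = 3.5751 DKK per SGD.

3.5751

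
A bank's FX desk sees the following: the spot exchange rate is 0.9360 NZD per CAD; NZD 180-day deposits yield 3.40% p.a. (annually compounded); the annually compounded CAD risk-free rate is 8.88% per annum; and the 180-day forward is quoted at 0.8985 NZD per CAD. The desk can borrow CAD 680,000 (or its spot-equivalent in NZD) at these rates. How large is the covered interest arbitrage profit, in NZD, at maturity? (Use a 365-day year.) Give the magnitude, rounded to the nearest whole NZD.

T = 180/365 years.
Keep in CAD, deliver into the forward: 680,000·1.04284794·0.8985 = NZD 637,159.23.
Swap to NZD now, deposit: 680,000·0.9360·1.01662507 = NZD 647,061.52.
The quoted forward undervalues CAD, so borrow CAD, convert to NZD at spot, deposit the NZD at 3.40%, and buy CAD forward at 0.8985 to cover the loan.
Arbitrage profit = |637,159.23 − 647,061.52| = NZD 9,902.

NZD 9,902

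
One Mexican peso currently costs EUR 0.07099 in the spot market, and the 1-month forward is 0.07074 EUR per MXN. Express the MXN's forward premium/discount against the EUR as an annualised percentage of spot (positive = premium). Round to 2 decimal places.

-4.23%

T = 1/12 years.
(F − S)/S = (0.07074 − 0.07099)/0.07099 = -0.0035216.
×(1/T) gives -4.23% p.a.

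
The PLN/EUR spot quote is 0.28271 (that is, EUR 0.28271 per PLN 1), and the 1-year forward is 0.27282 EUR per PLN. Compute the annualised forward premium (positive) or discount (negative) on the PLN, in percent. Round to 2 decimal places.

-3.50%

T = 1 year.
PLN trades forward at -3.49828% vs spot over the period.
×(1/T) gives -3.50% p.a.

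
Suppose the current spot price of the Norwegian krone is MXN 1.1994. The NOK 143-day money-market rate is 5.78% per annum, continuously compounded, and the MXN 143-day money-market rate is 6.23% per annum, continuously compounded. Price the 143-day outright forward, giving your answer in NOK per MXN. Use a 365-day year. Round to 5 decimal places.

0.83228

T = 143/365 years.
MXN growth factor: e^(0.0623×143/365) = 1.0247083.
Growth of 1 NOK over T: e^(0.0578×143/365) = 1.0229033.
So F = 1.1994 × 1.0247083 / 1.0229033 = 1.201516 (MXN/NOK).
Invert for NOK per MXN: 1 / 1.201516 = 0.83228.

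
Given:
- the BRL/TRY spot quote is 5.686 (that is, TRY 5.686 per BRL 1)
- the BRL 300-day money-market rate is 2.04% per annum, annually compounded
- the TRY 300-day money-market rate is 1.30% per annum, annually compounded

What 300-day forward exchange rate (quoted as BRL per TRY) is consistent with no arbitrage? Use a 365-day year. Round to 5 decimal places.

0.17693

T = 300/365 years.
Growth of 1 TRY over T: (1 + 0.0130)^(300/365) = 1.0106726.
BRL accumulates by (1 + 0.0204)^(300/365) = 1.0167369.
CIP: F = S · (grow TRY)/(grow BRL) = 5.686 × 1.0106726/1.0167369 = 5.652086 TRY per BRL.
Invert for BRL per TRY: 1 / 5.652086 = 0.17693.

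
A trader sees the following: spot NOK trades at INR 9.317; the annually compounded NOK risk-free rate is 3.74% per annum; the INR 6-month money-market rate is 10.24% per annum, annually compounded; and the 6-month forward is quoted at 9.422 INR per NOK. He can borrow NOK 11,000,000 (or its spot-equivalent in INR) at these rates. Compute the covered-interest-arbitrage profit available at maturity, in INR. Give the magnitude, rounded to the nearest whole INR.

INR 2,044,154

T = 6/12 years.
Keep in NOK, deliver into the forward: 11,000,000·1.01852835012·9.422 = INR 105,562,315.26.
Swap to INR now, deposit: 11,000,000·9.317·1.04995237987 = INR 107,606,469.56.
The quoted forward undervalues NOK, so borrow NOK, convert to INR at spot, deposit the INR at 10.24%, and buy NOK forward at 9.422 to cover the loan.
Arbitrage profit = |105,562,315.26 − 107,606,469.56| = INR 2,044,154.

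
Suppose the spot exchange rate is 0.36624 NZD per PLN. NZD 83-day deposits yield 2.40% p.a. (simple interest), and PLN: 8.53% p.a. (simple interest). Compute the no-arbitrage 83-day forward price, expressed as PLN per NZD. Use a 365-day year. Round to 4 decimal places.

2.7683

T = 83/365 years.
Growth of 1 NZD over T: 1 + 0.0240×83/365 = 1.0054575.
Growth of 1 PLN over T: 1 + 0.0853×83/365 = 1.019397.
Forward (NZD per PLN) = 0.36624 × 1.0054575 / 1.019397 = 0.3612319.
Invert for PLN per NZD: 1 / 0.3612319 = 2.7683.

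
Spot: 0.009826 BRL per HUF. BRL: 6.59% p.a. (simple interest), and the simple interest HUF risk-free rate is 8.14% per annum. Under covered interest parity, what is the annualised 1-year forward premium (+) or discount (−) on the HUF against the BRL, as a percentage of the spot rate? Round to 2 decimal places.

-1.43%

T = 1 year.
CIP forward (BRL per HUF) = 0.009826 × 1.065900/1.081400 = 0.009685161.
Annualised premium = (F − S)/S × (1/T) = (0.009685161 − 0.009826)/0.009826 ÷ 1 = -1.43%.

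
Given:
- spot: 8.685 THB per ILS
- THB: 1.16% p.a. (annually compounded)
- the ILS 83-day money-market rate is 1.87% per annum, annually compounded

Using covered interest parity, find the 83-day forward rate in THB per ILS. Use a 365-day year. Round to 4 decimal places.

T = 83/365 years.
Growth of 1 THB over T: (1 + 0.0116)^(83/365) = 1.0026261.
Growth of 1 ILS over T: (1 + 0.0187)^(83/365) = 1.0042219.
Forward (THB per ILS) = 8.685 × 1.0026261 / 1.0042219 = 8.671199.

8.6712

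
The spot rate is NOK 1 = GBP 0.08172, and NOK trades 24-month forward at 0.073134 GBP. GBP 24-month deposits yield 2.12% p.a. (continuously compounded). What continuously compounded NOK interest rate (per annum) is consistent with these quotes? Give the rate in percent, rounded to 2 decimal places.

7.67%

T = 2 years.
By CIP, F/S equals the GBP-to-NOK growth ratio: 0.073134/0.08172 = 0.8949339.
The GBP side grows by e^(0.0212×2) = 1.0433117.
That pins the NOK growth at 1.1657975.
Take logs: ln 1.1657975 / 2 = 0.076703, so 7.67%.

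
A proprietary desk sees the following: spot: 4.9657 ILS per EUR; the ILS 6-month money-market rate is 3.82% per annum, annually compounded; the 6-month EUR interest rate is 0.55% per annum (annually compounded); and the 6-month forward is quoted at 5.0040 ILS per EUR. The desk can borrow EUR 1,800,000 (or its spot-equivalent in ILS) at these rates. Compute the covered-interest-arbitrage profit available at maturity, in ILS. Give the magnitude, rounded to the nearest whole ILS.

T = 6/12 years.
Keep in EUR, deliver into the forward: 1,800,000·1.002746229·5.0040 = ILS 9,031,935.83.
Swap to ILS now, deposit: 1,800,000·4.9657·1.018920998 = ILS 9,107,380.80.
The quoted forward undervalues EUR, so borrow EUR, convert to ILS at spot, deposit the ILS at 3.82%, and buy EUR forward at 5.0040 to cover the loan.
Arbitrage profit = |9,031,935.83 − 9,107,380.80| = ILS 75,445.

ILS 75,445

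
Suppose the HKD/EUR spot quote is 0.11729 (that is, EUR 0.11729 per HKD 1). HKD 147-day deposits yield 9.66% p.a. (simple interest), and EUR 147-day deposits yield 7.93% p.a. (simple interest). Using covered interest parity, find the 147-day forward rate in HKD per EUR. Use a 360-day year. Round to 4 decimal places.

T = 147/360 years.
EUR growth factor: 1 + 0.0793×147/360 = 1.0323808.
HKD growth factor: 1 + 0.0966×147/360 = 1.039445.
So F = 0.11729 × 1.0323808 / 1.039445 = 0.1164929 (EUR/HKD).
Invert for HKD per EUR: 1 / 0.1164929 = 8.5842.

8.5842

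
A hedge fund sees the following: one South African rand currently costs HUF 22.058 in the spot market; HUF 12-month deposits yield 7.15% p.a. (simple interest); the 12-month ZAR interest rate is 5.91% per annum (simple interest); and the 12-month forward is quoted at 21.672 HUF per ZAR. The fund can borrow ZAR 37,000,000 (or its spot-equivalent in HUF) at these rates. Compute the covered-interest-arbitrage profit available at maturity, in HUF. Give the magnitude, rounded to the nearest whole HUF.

HUF 25,246,277

T = 1 year.
Keep in ZAR, deliver into the forward: 37,000,000·1.059100·21.672 = HUF 849,254,162.40.
Swap to HUF now, deposit: 37,000,000·22.058·1.071500 = HUF 874,500,439.00.
The quoted forward undervalues ZAR, so borrow ZAR, convert to HUF at spot, deposit the HUF at 7.15%, and buy ZAR forward at 21.672 to cover the loan.
Profit = 874,500,439.00 − 849,254,162.40 = HUF 25,246,277.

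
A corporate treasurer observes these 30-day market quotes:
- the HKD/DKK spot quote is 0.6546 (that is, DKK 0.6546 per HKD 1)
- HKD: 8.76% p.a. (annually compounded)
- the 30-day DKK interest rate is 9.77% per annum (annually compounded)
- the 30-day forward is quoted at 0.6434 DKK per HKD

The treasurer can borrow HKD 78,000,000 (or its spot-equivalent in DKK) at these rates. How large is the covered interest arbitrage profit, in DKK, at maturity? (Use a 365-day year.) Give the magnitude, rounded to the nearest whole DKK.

DKK 918,726

T = 30/365 years.
Invest the HKD and cover forward: 78,000,000 × 1.0069257992 × 0.6434 = DKK 50,532,772.62.
Convert at spot and invest in DKK: 78,000,000 × 0.6546 × 1.0076911037 = DKK 51,451,498.53.
The quoted forward undervalues HKD, so borrow HKD, convert to DKK at spot, deposit the DKK at 9.77%, and buy HKD forward at 0.6434 to cover the loan.
Profit = 51,451,498.53 − 50,532,772.62 = DKK 918,726.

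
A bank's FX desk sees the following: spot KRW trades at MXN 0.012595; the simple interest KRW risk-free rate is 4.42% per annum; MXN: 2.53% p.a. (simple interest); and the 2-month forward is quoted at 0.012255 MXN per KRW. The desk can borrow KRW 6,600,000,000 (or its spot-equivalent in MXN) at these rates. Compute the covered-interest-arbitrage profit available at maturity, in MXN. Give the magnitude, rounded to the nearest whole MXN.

MXN 1,998,681

T = 2/12 years.
Invest the KRW and cover forward: 6,600,000,000 × 1.0073666667 × 0.012255 = MXN 81,478,838.10.
Convert at spot and invest in MXN: 6,600,000,000 × 0.012595 × 1.0042166667 = MXN 83,477,518.85.
The quoted forward undervalues KRW, so borrow KRW, convert to MXN at spot, deposit the MXN at 2.53%, and buy KRW forward at 0.012255 to cover the loan.
Profit = 83,477,518.85 − 81,478,838.10 = MXN 1,998,681.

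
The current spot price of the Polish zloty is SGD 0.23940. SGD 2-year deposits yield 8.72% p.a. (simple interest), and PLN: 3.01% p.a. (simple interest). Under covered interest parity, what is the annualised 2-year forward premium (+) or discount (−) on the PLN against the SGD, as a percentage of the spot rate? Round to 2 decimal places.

+5.39%

T = 2 years.
F = S · g_SGD/g_PLN = 0.2394 × 1.174400/1.060200 = 0.26518710.
Annualised premium = (F − S)/S × (1/T) = (0.26518710 − 0.2394)/0.2394 ÷ 2 = 5.39%.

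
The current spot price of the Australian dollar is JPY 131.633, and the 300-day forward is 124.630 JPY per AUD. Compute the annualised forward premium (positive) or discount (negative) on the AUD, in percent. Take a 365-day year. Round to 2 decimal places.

-6.47%

T = 300/365 years.
Period premium: (124.630 − 131.633)/131.633 = -0.0532009.
Annualise by dividing by T: -0.0532009 / (300/365) = -0.064728 → -6.47%.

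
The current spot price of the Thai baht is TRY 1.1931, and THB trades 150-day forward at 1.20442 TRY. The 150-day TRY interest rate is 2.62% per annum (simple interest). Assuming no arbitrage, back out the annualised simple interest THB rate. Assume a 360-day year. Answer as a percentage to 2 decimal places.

T = 150/360 years.
By CIP, F/S equals the TRY-to-THB growth ratio: 1.20442/1.1931 = 1.0094879.
TRY growth factor: 1 + 0.0262×150/360 = 1.0109167.
Hence g_THB = 1.0014154.
(1.0014154 − 1)/T = 0.003397, i.e. 0.34%.

0.34%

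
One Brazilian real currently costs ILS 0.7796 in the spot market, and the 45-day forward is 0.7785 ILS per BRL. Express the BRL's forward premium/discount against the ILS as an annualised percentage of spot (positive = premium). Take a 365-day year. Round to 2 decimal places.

T = 45/365 years.
BRL trades forward at -0.14110% vs spot over the period.
Annualise by dividing by T: -0.0014110 / (45/365) = -0.011445 → -1.14%.

-1.14%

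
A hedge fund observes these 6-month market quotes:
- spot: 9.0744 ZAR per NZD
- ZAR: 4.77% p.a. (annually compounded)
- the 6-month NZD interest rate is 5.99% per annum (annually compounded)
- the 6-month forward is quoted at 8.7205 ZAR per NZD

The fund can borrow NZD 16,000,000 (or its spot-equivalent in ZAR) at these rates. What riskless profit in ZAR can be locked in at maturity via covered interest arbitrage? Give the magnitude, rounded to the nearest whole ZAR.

T = 6/12 years.
Keep in NZD, deliver into the forward: 16,000,000·1.02951444866·8.7205 = ZAR 143,646,091.99.
Swap to ZAR now, deposit: 16,000,000·9.0744·1.02357217625 = ZAR 148,612,853.70.
The quoted forward undervalues NZD, so borrow NZD, convert to ZAR at spot, deposit the ZAR at 4.77%, and buy NZD forward at 8.7205 to cover the loan.
The gap between the two covered legs is ZAR 4,966,762.

ZAR 4,966,762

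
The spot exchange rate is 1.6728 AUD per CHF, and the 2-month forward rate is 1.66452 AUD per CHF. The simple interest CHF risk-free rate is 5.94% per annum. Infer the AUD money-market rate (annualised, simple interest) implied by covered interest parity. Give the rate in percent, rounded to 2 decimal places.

T = 2/12 years.
F/S = 1.66452/1.6728 = 0.9950502 = (growth of AUD) / (growth of CHF).
CHF growth factor: 1 + 0.0594×2/12 = 1.009900.
That pins the AUD growth at 1.0049012.
r = (1.0049012 − 1)/(2/12) = 0.029407 → 2.94%.

2.94%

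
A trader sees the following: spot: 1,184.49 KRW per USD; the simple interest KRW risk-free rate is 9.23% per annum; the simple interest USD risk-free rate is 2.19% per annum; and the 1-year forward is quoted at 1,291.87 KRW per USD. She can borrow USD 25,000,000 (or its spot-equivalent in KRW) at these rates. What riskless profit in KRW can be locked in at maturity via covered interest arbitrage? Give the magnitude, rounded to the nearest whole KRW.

T = 1 year.
Invest the USD and cover forward: 25,000,000 × 1.021900 × 1291.87 = KRW 33,004,048,825.00.
Convert at spot and invest in KRW: 25,000,000 × 1184.49 × 1.092300 = KRW 32,345,460,675.00.
The quoted forward overvalues USD, so borrow KRW, buy USD at spot, deposit the USD at 2.19%, and sell the proceeds forward at 1,291.87.
Arbitrage profit = |33,004,048,825.00 − 32,345,460,675.00| = KRW 658,588,150.

KRW 658,588,150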